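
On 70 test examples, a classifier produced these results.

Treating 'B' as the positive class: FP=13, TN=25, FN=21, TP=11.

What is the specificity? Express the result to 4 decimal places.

0.6579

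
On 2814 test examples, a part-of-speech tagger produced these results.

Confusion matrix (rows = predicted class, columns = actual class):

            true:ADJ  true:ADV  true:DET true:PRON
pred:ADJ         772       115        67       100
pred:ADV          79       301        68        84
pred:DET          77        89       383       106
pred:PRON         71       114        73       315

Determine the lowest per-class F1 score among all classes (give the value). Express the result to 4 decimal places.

0.5230

Per-class F1 score (2·TP/(2·TP+FP+FN)):
  ADJ: TP=772, FP=115+67+100=282, FN=79+77+71=227 → 1544/2053 = 0.75207
  ADV: TP=301, FP=79+68+84=231, FN=115+89+114=318 → 602/1151 = 0.52302
  DET: TP=383, FP=77+89+106=272, FN=67+68+73=208 → 766/1246 = 0.61477
  PRON: TP=315, FP=71+114+73=258, FN=100+84+106=290 → 630/1178 = 0.53480
Lowest is class 'ADV' with F1 score = 0.5230.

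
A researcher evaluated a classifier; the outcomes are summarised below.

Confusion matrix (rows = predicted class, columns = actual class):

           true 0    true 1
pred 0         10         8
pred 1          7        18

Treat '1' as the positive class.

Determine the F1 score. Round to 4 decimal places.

Precision = TP/(TP+FP) = 18/25 = 0.7200
Recall = TP/(TP+FN) = 18/26 = 0.6923
F1 = 2·TP/(2·TP+FP+FN) = 36/51 = 0.7059

0.7059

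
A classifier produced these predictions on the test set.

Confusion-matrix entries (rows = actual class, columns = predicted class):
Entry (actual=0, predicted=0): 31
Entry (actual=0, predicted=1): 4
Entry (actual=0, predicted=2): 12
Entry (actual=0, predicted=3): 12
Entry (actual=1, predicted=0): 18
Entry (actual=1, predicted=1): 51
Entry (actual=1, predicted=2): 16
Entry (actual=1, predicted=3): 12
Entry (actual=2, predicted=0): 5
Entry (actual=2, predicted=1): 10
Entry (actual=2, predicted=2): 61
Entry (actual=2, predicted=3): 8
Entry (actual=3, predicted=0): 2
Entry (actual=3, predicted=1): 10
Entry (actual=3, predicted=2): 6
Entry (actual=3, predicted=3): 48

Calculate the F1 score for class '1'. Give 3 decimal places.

0.593

One-vs-rest for '1': TP = diagonal; FP = other classes predicted '1'; FN = '1' predicted as other.
F1 score = 2·TP/(2·TP+FP+FN).
1: TP=51, FP=4+10+10=24, FN=18+16+12=46 → 102/172 = 0.5930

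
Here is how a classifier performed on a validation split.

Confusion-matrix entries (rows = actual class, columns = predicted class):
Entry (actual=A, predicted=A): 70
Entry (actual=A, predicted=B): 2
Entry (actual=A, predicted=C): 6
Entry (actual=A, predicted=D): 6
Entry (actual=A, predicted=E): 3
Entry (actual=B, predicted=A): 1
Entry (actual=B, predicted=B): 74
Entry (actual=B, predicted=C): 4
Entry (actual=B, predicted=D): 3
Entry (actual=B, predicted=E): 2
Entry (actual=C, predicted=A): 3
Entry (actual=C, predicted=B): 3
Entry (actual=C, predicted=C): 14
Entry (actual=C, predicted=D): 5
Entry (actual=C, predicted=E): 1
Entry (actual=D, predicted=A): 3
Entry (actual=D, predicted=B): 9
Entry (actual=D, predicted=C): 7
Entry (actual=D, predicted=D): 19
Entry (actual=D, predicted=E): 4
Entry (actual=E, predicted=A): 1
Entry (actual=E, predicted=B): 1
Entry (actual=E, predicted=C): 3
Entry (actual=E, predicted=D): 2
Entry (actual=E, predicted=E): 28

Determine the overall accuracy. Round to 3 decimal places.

Accuracy = trace / total = (70+74+14+19+28=205) / 274 = 205/274 = 0.748

0.748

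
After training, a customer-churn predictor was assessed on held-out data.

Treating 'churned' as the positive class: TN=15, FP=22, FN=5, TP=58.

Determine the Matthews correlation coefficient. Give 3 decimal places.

0.394

MCC = (TP·TN − FP·FN) / √((TP+FP)(TP+FN)(TN+FP)(TN+FN))
Numerator = 58·15 − 22·5 = 760
Denominator = √(80·63·37·20) = √3729600 = 1931.2172
MCC = 760 / 1931.2172 = 0.394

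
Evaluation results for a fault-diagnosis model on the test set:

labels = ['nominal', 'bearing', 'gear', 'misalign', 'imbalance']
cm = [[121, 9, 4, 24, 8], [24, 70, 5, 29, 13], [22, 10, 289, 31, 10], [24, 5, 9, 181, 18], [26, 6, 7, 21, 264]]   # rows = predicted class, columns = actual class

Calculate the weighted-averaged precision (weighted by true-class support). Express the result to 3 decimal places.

Per-class precision (TP/(TP+FP)):
  nominal: TP=121, FP=9+4+24+8=45 → 121/166 = 0.7289
  bearing: TP=70, FP=24+5+29+13=71 → 70/141 = 0.4965
  gear: TP=289, FP=22+10+31+10=73 → 289/362 = 0.7983
  misalign: TP=181, FP=24+5+9+18=56 → 181/237 = 0.7637
  imbalance: TP=264, FP=26+6+7+21=60 → 264/324 = 0.8148
Weighted-precision = Σ (supportᵢ/N)·precisionᵢ with N=1230: (217/1230)·0.7289 + (100/1230)·0.4965 + (314/1230)·0.7983 + (286/1230)·0.7637 + (313/1230)·0.8148 = 0.758

0.758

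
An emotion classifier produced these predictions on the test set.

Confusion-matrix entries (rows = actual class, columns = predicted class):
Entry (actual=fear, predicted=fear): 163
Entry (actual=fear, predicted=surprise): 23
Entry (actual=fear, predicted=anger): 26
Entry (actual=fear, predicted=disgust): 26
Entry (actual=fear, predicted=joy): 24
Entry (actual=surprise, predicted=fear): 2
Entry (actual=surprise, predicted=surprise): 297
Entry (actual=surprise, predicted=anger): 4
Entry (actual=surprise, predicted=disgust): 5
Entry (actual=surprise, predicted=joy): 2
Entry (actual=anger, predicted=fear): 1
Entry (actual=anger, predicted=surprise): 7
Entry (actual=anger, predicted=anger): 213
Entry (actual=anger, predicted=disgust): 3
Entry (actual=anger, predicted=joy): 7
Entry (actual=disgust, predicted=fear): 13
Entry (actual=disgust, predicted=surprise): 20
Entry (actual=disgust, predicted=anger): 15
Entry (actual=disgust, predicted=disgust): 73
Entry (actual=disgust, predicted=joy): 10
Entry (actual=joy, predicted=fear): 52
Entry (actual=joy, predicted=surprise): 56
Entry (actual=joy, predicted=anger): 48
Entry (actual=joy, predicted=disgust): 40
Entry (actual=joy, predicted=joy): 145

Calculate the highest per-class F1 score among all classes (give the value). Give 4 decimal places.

Per-class F1 score (2·TP/(2·TP+FP+FN)):
  fear: TP=163, FP=2+1+13+52=68, FN=23+26+26+24=99 → 326/493 = 0.66126
  surprise: TP=297, FP=23+7+20+56=106, FN=2+4+5+2=13 → 594/713 = 0.83310
  anger: TP=213, FP=26+4+15+48=93, FN=1+7+3+7=18 → 426/537 = 0.79330
  disgust: TP=73, FP=26+5+3+40=74, FN=13+20+15+10=58 → 146/278 = 0.52518
  joy: TP=145, FP=24+2+7+10=43, FN=52+56+48+40=196 → 290/529 = 0.54820
Highest is class 'surprise' with F1 score = 0.8331.

0.8331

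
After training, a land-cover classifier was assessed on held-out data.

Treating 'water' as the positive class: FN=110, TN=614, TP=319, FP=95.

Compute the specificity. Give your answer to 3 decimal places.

Specificity = TN/(TN+FP) = 614/(614+95) = 0.866

0.866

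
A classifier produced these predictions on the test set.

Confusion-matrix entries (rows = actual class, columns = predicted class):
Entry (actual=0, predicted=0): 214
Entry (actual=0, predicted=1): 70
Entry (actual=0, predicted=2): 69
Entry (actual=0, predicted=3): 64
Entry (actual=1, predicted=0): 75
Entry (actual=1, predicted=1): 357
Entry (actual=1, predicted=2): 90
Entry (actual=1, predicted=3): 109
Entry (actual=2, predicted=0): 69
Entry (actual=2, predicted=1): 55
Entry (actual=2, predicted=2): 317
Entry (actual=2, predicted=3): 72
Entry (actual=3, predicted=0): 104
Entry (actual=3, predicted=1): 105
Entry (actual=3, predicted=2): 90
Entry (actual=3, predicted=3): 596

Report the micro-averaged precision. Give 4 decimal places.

0.6042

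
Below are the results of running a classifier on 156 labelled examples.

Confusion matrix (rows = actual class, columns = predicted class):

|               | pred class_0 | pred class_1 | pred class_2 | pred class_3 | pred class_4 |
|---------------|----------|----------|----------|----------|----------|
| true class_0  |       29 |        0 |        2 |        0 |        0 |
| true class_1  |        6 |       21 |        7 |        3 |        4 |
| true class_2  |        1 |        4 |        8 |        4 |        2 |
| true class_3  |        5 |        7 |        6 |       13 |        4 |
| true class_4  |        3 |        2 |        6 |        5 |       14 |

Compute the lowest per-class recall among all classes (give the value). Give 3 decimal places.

0.371

Per-class recall (TP/(TP+FN)):
  class_0: TP=29, FN=0+2+0+0=2 → 29/31 = 0.9355
  class_1: TP=21, FN=6+7+3+4=20 → 21/41 = 0.5122
  class_2: TP=8, FN=1+4+4+2=11 → 8/19 = 0.4211
  class_3: TP=13, FN=5+7+6+4=22 → 13/35 = 0.3714
  class_4: TP=14, FN=3+2+6+5=16 → 14/30 = 0.4667
Lowest is class 'class_3' with recall = 0.371.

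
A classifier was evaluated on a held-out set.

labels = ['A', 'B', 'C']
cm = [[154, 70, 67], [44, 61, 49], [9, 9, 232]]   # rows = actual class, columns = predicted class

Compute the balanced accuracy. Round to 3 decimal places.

0.618

Balanced accuracy = mean of per-class recall.
  A: recall = 154/291 = 0.5292
  B: recall = 61/154 = 0.3961
  C: recall = 232/250 = 0.9280
Mean = (0.5292 + 0.3961 + 0.9280) / 3 = 0.618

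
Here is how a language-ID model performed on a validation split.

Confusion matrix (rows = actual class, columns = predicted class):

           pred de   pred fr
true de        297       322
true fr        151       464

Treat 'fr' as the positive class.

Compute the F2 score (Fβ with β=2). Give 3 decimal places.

0.715

Fβ = (1+β²)·TP / ((1+β²)·TP + β²·FN + FP), with β²=4
= 5·464 / (5·464 + 4·151 + 322) = 0.715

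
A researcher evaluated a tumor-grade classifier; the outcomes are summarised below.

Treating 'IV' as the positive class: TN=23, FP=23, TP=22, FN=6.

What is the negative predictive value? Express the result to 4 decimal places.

0.7931

NPV = TN/(TN+FN) = 23/(23+6) = 0.7931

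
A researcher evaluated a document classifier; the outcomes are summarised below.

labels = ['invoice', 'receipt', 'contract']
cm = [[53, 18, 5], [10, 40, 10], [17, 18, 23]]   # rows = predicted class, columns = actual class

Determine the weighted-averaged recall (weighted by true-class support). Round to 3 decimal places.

Per-class recall (TP/(TP+FN)):
  invoice: TP=53, FN=10+17=27 → 53/80 = 0.6625
  receipt: TP=40, FN=18+18=36 → 40/76 = 0.5263
  contract: TP=23, FN=5+10=15 → 23/38 = 0.6053
Weighted-recall = Σ (supportᵢ/N)·recallᵢ with N=194: (80/194)·0.6625 + (76/194)·0.5263 + (38/194)·0.6053 = 0.598

0.598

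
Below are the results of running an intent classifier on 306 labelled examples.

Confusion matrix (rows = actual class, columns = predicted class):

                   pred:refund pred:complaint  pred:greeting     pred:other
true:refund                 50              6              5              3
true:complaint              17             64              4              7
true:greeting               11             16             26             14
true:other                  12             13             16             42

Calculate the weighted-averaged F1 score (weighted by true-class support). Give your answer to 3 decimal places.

Per-class F1 score (2·TP/(2·TP+FP+FN)):
  refund: TP=50, FP=17+11+12=40, FN=6+5+3=14 → 100/154 = 0.6494
  complaint: TP=64, FP=6+16+13=35, FN=17+4+7=28 → 128/191 = 0.6702
  greeting: TP=26, FP=5+4+16=25, FN=11+16+14=41 → 52/118 = 0.4407
  other: TP=42, FP=3+7+14=24, FN=12+13+16=41 → 84/149 = 0.5638
Weighted-F1 score = Σ (supportᵢ/N)·F1 scoreᵢ with N=306: (64/306)·0.6494 + (92/306)·0.6702 + (67/306)·0.4407 + (83/306)·0.5638 = 0.587

0.587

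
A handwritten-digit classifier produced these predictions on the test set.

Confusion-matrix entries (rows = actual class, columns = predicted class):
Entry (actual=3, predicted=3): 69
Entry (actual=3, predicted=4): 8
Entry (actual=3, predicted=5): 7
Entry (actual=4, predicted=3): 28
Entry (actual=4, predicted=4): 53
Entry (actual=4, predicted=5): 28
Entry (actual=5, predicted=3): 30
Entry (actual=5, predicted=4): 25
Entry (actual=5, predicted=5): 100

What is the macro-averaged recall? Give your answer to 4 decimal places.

Per-class recall (TP/(TP+FN)):
  3: TP=69, FN=8+7=15 → 69/84 = 0.82143
  4: TP=53, FN=28+28=56 → 53/109 = 0.48624
  5: TP=100, FN=30+25=55 → 100/155 = 0.64516
Macro-recall = mean = (0.82143 + 0.48624 + 0.64516) / 3 = 0.6509

0.6509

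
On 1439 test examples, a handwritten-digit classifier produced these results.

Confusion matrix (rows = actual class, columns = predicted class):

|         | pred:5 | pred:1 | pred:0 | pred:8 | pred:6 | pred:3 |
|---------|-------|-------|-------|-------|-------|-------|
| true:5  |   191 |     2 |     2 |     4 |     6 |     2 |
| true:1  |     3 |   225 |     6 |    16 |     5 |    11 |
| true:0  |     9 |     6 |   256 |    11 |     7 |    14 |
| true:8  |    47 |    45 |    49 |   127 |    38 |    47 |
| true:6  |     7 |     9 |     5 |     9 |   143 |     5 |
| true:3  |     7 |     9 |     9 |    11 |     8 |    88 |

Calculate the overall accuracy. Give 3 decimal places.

Accuracy = trace / total = (191+225+256+127+143+88=1030) / 1439 = 1030/1439 = 0.716

0.716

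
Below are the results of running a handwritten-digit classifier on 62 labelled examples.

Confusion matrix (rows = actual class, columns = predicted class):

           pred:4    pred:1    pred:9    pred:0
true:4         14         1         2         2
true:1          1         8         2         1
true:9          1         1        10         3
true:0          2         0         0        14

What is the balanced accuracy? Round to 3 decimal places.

0.736

Balanced accuracy = mean of per-class recall.
  4: recall = 14/19 = 0.7368
  1: recall = 8/12 = 0.6667
  9: recall = 10/15 = 0.6667
  0: recall = 14/16 = 0.8750
Mean = (0.7368 + 0.6667 + 0.6667 + 0.8750) / 4 = 0.736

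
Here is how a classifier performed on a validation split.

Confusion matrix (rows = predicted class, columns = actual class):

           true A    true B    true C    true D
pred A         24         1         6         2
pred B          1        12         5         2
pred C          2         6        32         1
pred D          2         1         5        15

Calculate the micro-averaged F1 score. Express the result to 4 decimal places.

0.7094

Micro-averaging pools counts across classes: ΣTP=83, ΣFP=34, ΣFN=34.
Micro-F1 score = 2·TP/(2·TP+FP+FN) on pooled counts = 0.7094 (equals overall accuracy in single-label multiclass).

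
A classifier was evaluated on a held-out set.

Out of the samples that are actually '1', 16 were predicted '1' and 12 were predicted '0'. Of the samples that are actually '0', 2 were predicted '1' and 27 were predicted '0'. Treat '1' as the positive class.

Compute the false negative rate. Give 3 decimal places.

0.429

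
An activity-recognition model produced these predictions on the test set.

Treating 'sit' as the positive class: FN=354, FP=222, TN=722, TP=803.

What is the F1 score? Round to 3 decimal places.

Precision = TP/(TP+FP) = 803/1025 = 0.7834
Recall = TP/(TP+FN) = 803/1157 = 0.6940
F1 = 2·TP/(2·TP+FP+FN) = 1606/2182 = 0.736

0.736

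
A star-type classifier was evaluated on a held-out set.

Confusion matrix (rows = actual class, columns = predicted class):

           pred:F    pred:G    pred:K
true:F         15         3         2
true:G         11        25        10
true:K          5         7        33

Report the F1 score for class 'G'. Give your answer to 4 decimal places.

0.6173

Treat 'G' as positive and all other classes as negative.
F1 score = 2·TP/(2·TP+FP+FN).
G: TP=25, FP=3+7=10, FN=11+10=21 → 50/81 = 0.61728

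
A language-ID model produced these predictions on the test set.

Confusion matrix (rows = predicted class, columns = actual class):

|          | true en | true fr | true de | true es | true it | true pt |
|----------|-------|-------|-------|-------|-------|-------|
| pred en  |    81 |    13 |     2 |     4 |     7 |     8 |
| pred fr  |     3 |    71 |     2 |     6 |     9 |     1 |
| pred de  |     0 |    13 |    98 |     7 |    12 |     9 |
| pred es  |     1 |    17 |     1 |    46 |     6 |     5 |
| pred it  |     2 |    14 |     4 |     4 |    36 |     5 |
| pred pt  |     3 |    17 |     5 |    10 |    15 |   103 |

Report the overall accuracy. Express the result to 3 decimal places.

Accuracy = trace / total = (81+71+98+46+36+103=435) / 640 = 435/640 = 0.680

0.680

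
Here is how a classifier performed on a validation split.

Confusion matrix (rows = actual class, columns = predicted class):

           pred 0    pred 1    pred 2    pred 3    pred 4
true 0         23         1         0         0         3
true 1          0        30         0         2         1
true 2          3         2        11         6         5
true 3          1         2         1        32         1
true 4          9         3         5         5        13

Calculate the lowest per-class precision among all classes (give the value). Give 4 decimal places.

Per-class precision (TP/(TP+FP)):
  0: TP=23, FP=0+3+1+9=13 → 23/36 = 0.63889
  1: TP=30, FP=1+2+2+3=8 → 30/38 = 0.78947
  2: TP=11, FP=0+0+1+5=6 → 11/17 = 0.64706
  3: TP=32, FP=0+2+6+5=13 → 32/45 = 0.71111
  4: TP=13, FP=3+1+5+1=10 → 13/23 = 0.56522
Lowest is class '4' with precision = 0.5652.

0.5652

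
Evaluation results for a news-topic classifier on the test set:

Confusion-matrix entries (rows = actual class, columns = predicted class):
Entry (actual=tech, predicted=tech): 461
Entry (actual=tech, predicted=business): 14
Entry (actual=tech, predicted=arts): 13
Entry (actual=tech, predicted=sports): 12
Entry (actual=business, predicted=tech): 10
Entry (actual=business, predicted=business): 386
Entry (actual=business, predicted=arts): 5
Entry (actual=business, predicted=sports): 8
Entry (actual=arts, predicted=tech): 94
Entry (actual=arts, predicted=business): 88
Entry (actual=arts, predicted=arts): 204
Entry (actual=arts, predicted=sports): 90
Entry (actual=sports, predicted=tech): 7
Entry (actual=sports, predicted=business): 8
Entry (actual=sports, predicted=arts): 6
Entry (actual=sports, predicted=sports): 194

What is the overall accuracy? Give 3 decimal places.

Accuracy = trace / total = (461+386+204+194=1245) / 1600 = 1245/1600 = 0.778

0.778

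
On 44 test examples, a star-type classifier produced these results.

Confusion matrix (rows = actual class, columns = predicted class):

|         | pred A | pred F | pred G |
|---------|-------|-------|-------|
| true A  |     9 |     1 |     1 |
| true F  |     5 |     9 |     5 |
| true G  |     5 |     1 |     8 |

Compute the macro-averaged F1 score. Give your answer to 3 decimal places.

0.590

Per-class F1 score (2·TP/(2·TP+FP+FN)):
  A: TP=9, FP=5+5=10, FN=1+1=2 → 18/30 = 0.6000
  F: TP=9, FP=1+1=2, FN=5+5=10 → 18/30 = 0.6000
  G: TP=8, FP=1+5=6, FN=5+1=6 → 16/28 = 0.5714
Macro-F1 score = mean = (0.6000 + 0.6000 + 0.5714) / 3 = 0.590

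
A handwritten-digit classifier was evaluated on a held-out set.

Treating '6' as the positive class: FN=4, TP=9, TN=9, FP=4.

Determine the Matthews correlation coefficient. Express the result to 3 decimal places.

0.385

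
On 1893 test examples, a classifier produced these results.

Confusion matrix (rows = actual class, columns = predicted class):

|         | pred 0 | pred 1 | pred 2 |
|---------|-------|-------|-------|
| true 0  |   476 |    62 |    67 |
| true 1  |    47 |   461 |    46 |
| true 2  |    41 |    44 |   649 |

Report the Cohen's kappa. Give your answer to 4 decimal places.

0.7547

Observed agreement pₒ = trace/N = 1586/1893 = 0.83782
Expected agreement pₑ = Σ (rowᵢ·colᵢ)/N² = (605·564 + 554·567 + 734·762)/1893² = 0.33896
κ = (pₒ − pₑ)/(1 − pₑ) = (0.83782 − 0.33896)/(1 − 0.33896) = 0.7547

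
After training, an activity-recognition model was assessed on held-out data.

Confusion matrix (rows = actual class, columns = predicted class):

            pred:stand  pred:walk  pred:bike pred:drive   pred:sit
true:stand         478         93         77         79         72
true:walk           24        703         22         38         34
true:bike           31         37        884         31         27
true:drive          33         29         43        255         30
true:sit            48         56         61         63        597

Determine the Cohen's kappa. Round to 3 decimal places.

0.693

Observed agreement pₒ = trace/N = 2917/3845 = 0.7586
Expected agreement pₑ = Σ (rowᵢ·colᵢ)/N² = (799·614 + 821·918 + 1010·1087 + 390·466 + 825·760)/3845² = 0.2131
κ = (pₒ − pₑ)/(1 − pₑ) = (0.7586 − 0.2131)/(1 − 0.2131) = 0.693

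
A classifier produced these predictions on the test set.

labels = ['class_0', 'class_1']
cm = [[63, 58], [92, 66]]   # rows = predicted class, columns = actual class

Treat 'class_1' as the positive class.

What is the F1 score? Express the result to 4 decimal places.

0.4681

Precision = TP/(TP+FP) = 66/158 = 0.4177
Recall = TP/(TP+FN) = 66/124 = 0.5323
F1 = 2·TP/(2·TP+FP+FN) = 132/282 = 0.4681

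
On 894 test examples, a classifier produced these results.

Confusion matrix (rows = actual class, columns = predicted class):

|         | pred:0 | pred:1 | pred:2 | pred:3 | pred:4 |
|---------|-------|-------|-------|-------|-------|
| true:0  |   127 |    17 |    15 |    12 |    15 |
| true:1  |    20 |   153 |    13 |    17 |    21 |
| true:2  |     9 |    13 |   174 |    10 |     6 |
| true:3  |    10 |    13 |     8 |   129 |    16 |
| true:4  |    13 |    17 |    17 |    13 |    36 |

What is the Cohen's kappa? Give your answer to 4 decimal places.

0.6093

Observed agreement pₒ = trace/N = 619/894 = 0.69239
Expected agreement pₑ = Σ (rowᵢ·colᵢ)/N² = (186·179 + 224·213 + 212·227 + 176·181 + 96·94)/894² = 0.21272
κ = (pₒ − pₑ)/(1 − pₑ) = (0.69239 − 0.21272)/(1 − 0.21272) = 0.6093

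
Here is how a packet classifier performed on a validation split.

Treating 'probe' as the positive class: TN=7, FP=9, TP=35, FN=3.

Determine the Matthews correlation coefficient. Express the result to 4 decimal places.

0.4215

MCC = (TP·TN − FP·FN) / √((TP+FP)(TP+FN)(TN+FP)(TN+FN))
Numerator = 35·7 − 9·3 = 218
Denominator = √(44·38·16·10) = √267520 = 517.2234
MCC = 218 / 517.2234 = 0.4215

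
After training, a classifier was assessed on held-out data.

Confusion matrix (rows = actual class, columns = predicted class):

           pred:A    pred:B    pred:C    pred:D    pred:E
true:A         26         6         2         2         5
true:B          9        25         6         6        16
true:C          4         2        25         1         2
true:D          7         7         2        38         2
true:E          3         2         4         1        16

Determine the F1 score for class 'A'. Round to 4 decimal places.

0.5778

One-vs-rest for 'A': TP = diagonal; FP = other classes predicted 'A'; FN = 'A' predicted as other.
F1 score = 2·TP/(2·TP+FP+FN).
A: TP=26, FP=9+4+7+3=23, FN=6+2+2+5=15 → 52/90 = 0.57778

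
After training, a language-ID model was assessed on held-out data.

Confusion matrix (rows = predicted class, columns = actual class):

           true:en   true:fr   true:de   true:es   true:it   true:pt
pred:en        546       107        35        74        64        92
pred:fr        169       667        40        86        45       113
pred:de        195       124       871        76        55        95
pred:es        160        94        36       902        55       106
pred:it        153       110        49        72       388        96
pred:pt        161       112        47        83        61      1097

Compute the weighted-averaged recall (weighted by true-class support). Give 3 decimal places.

0.618

Per-class recall (TP/(TP+FN)):
  en: TP=546, FN=169+195+160+153+161=838 → 546/1384 = 0.3945
  fr: TP=667, FN=107+124+94+110+112=547 → 667/1214 = 0.5494
  de: TP=871, FN=35+40+36+49+47=207 → 871/1078 = 0.8080
  es: TP=902, FN=74+86+76+72+83=391 → 902/1293 = 0.6976
  it: TP=388, FN=64+45+55+55+61=280 → 388/668 = 0.5808
  pt: TP=1097, FN=92+113+95+106+96=502 → 1097/1599 = 0.6861
Weighted-recall = Σ (supportᵢ/N)·recallᵢ with N=7236: (1384/7236)·0.3945 + (1214/7236)·0.5494 + (1078/7236)·0.8080 + (1293/7236)·0.6976 + (668/7236)·0.5808 + (1599/7236)·0.6861 = 0.618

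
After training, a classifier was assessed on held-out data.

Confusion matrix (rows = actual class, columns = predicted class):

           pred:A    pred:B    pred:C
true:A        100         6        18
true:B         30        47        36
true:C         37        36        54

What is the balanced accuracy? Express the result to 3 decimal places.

0.549

Balanced accuracy = mean of per-class recall.
  A: recall = 100/124 = 0.8065
  B: recall = 47/113 = 0.4159
  C: recall = 54/127 = 0.4252
Mean = (0.8065 + 0.4159 + 0.4252) / 3 = 0.549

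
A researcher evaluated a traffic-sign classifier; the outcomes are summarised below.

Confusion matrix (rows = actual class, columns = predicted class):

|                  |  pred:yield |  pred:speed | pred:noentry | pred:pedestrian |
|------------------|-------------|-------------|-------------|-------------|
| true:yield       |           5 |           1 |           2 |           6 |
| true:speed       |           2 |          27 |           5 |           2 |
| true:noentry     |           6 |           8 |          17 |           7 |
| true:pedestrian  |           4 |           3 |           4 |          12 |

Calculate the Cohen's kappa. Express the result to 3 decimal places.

0.383

Observed agreement pₒ = trace/N = 61/111 = 0.5495
Expected agreement pₑ = Σ (rowᵢ·colᵢ)/N² = (14·17 + 36·39 + 38·28 + 23·27)/111² = 0.2700
κ = (pₒ − pₑ)/(1 − pₑ) = (0.5495 − 0.2700)/(1 − 0.2700) = 0.383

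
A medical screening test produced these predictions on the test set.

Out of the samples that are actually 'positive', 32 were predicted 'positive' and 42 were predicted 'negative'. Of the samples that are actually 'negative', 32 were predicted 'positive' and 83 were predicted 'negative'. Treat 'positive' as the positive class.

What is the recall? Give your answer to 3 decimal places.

Recall = TP/(TP+FN) = 32/(32+42) = 32/74 = 0.432

0.432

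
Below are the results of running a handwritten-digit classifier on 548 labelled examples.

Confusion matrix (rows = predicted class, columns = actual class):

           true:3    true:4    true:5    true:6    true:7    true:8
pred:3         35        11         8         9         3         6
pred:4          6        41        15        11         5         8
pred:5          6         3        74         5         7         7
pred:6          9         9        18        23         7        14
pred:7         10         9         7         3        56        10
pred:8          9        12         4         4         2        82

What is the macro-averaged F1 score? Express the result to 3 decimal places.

Per-class F1 score (2·TP/(2·TP+FP+FN)):
  3: TP=35, FP=11+8+9+3+6=37, FN=6+6+9+10+9=40 → 70/147 = 0.4762
  4: TP=41, FP=6+15+11+5+8=45, FN=11+3+9+9+12=44 → 82/171 = 0.4795
  5: TP=74, FP=6+3+5+7+7=28, FN=8+15+18+7+4=52 → 148/228 = 0.6491
  6: TP=23, FP=9+9+18+7+14=57, FN=9+11+5+3+4=32 → 46/135 = 0.3407
  7: TP=56, FP=10+9+7+3+10=39, FN=3+5+7+7+2=24 → 112/175 = 0.6400
  8: TP=82, FP=9+12+4+4+2=31, FN=6+8+7+14+10=45 → 164/240 = 0.6833
Macro-F1 score = mean = (0.4762 + 0.4795 + 0.6491 + 0.3407 + 0.6400 + 0.6833) / 6 = 0.545

0.545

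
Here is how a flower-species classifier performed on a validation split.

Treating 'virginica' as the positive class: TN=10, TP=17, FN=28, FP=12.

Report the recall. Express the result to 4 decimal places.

0.3778

Recall = TP/(TP+FN) = 17/(17+28) = 17/45 = 0.3778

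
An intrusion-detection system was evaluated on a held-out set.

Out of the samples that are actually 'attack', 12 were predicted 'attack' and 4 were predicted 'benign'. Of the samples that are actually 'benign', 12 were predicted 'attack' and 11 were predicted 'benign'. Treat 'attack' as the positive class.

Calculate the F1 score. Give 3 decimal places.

Precision = TP/(TP+FP) = 12/24 = 0.5000
Recall = TP/(TP+FN) = 12/16 = 0.7500
F1 = 2·TP/(2·TP+FP+FN) = 24/40 = 0.600

0.600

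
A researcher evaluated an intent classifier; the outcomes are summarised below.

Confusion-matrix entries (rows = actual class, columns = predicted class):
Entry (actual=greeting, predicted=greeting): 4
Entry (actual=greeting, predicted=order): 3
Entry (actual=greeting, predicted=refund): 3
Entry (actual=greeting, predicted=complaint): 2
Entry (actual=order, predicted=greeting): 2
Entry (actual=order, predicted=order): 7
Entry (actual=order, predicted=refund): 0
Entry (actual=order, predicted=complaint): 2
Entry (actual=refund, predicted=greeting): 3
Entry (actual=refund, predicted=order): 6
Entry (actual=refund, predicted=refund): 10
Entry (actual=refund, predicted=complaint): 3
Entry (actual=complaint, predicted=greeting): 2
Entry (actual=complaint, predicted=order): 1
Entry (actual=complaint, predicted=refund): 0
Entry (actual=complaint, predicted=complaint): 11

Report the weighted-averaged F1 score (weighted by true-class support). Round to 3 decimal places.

Per-class F1 score (2·TP/(2·TP+FP+FN)):
  greeting: TP=4, FP=2+3+2=7, FN=3+3+2=8 → 8/23 = 0.3478
  order: TP=7, FP=3+6+1=10, FN=2+0+2=4 → 14/28 = 0.5000
  refund: TP=10, FP=3+0+0=3, FN=3+6+3=12 → 20/35 = 0.5714
  complaint: TP=11, FP=2+2+3=7, FN=2+1+0=3 → 22/32 = 0.6875
Weighted-F1 score = Σ (supportᵢ/N)·F1 scoreᵢ with N=59: (12/59)·0.3478 + (11/59)·0.5000 + (22/59)·0.5714 + (14/59)·0.6875 = 0.540

0.540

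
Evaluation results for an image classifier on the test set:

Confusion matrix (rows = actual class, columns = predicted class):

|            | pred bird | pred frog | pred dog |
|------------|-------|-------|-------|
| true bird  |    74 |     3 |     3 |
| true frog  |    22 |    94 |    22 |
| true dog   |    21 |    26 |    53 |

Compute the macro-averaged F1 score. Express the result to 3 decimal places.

Per-class F1 score (2·TP/(2·TP+FP+FN)):
  bird: TP=74, FP=22+21=43, FN=3+3=6 → 148/197 = 0.7513
  frog: TP=94, FP=3+26=29, FN=22+22=44 → 188/261 = 0.7203
  dog: TP=53, FP=3+22=25, FN=21+26=47 → 106/178 = 0.5955
Macro-F1 score = mean = (0.7513 + 0.7203 + 0.5955) / 3 = 0.689

0.689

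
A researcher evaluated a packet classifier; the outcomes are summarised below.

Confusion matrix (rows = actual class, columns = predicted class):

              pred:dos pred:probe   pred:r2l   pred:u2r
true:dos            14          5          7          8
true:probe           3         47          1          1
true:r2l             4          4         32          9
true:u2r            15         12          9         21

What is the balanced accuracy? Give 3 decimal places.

0.584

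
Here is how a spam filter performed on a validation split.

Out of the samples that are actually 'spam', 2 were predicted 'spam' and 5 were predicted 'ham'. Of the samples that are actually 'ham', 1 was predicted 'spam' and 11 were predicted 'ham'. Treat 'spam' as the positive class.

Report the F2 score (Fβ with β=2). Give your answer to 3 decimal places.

0.323

Fβ = (1+β²)·TP / ((1+β²)·TP + β²·FN + FP), with β²=4
= 5·2 / (5·2 + 4·5 + 1) = 0.323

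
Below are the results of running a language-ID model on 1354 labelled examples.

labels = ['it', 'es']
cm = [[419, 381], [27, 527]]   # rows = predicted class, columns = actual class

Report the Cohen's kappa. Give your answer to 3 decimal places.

Observed agreement pₒ = trace/N = 946/1354 = 0.6987
Expected agreement pₑ = Σ (rowᵢ·colᵢ)/N² = (446·800 + 908·554)/1354² = 0.4690
κ = (pₒ − pₑ)/(1 − pₑ) = (0.6987 − 0.4690)/(1 − 0.4690) = 0.433

0.433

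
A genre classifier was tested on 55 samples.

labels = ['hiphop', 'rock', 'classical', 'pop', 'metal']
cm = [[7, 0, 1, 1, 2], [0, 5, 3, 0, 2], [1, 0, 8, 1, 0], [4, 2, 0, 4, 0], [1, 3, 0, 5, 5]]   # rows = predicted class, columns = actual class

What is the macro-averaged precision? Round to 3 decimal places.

Per-class precision (TP/(TP+FP)):
  hiphop: TP=7, FP=0+1+1+2=4 → 7/11 = 0.6364
  rock: TP=5, FP=0+3+0+2=5 → 5/10 = 0.5000
  classical: TP=8, FP=1+0+1+0=2 → 8/10 = 0.8000
  pop: TP=4, FP=4+2+0+0=6 → 4/10 = 0.4000
  metal: TP=5, FP=1+3+0+5=9 → 5/14 = 0.3571
Macro-precision = mean = (0.6364 + 0.5000 + 0.8000 + 0.4000 + 0.3571) / 5 = 0.539

0.539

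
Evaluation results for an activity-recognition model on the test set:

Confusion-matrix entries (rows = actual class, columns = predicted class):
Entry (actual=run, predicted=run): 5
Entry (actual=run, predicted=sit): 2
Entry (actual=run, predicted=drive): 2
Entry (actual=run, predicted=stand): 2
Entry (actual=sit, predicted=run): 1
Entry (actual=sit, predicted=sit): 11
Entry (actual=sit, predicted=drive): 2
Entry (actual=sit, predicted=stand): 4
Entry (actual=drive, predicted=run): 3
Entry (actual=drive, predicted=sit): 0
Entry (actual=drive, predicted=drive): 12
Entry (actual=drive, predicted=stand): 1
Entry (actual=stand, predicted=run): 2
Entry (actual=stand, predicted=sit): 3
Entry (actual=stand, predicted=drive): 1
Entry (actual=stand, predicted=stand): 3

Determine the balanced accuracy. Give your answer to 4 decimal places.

Balanced accuracy = mean of per-class recall.
  run: recall = 5/11 = 0.45455
  sit: recall = 11/18 = 0.61111
  drive: recall = 12/16 = 0.75000
  stand: recall = 3/9 = 0.33333
Mean = (0.45455 + 0.61111 + 0.75000 + 0.33333) / 4 = 0.5372

0.5372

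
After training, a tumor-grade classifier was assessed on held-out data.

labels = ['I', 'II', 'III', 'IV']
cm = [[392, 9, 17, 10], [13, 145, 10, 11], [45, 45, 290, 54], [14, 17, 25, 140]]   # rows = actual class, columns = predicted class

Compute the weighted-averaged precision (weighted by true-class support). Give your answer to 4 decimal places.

0.7901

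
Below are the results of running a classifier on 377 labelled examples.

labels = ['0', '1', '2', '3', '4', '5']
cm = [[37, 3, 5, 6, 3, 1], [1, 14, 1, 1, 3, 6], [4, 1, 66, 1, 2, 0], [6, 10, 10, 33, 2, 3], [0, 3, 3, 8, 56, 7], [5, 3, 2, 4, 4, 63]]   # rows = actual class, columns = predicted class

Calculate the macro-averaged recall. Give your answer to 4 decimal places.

0.6873

Per-class recall (TP/(TP+FN)):
  0: TP=37, FN=3+5+6+3+1=18 → 37/55 = 0.67273
  1: TP=14, FN=1+1+1+3+6=12 → 14/26 = 0.53846
  2: TP=66, FN=4+1+1+2+0=8 → 66/74 = 0.89189
  3: TP=33, FN=6+10+10+2+3=31 → 33/64 = 0.51563
  4: TP=56, FN=0+3+3+8+7=21 → 56/77 = 0.72727
  5: TP=63, FN=5+3+2+4+4=18 → 63/81 = 0.77778
Macro-recall = mean = (0.67273 + 0.53846 + 0.89189 + 0.51563 + 0.72727 + 0.77778) / 6 = 0.6873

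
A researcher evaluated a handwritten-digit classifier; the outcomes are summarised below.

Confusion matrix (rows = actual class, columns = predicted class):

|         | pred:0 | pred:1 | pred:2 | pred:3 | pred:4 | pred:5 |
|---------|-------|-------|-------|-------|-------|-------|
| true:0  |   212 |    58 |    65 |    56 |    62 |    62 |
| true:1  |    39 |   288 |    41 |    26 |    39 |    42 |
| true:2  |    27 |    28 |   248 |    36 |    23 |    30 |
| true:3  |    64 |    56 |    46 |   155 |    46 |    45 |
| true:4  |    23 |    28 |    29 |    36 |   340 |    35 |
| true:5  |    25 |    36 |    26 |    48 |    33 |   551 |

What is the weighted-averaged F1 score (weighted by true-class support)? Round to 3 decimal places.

0.591

Per-class F1 score (2·TP/(2·TP+FP+FN)):
  0: TP=212, FP=39+27+64+23+25=178, FN=58+65+56+62+62=303 → 424/905 = 0.4685
  1: TP=288, FP=58+28+56+28+36=206, FN=39+41+26+39+42=187 → 576/969 = 0.5944
  2: TP=248, FP=65+41+46+29+26=207, FN=27+28+36+23+30=144 → 496/847 = 0.5856
  3: TP=155, FP=56+26+36+36+48=202, FN=64+56+46+46+45=257 → 310/769 = 0.4031
  4: TP=340, FP=62+39+23+46+33=203, FN=23+28+29+36+35=151 → 680/1034 = 0.6576
  5: TP=551, FP=62+42+30+45+35=214, FN=25+36+26+48+33=168 → 1102/1484 = 0.7426
Weighted-F1 score = Σ (supportᵢ/N)·F1 scoreᵢ with N=3004: (515/3004)·0.4685 + (475/3004)·0.5944 + (392/3004)·0.5856 + (412/3004)·0.4031 + (491/3004)·0.6576 + (719/3004)·0.7426 = 0.591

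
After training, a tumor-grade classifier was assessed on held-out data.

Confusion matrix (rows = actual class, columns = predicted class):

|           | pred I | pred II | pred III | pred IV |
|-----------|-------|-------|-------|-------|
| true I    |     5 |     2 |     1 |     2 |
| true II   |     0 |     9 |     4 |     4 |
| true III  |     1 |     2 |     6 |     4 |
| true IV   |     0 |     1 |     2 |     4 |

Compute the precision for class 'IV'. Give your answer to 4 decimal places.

Treat 'IV' as positive and all other classes as negative.
precision = TP/(TP+FP).
IV: TP=4, FP=2+4+4=10 → 4/14 = 0.28571

0.2857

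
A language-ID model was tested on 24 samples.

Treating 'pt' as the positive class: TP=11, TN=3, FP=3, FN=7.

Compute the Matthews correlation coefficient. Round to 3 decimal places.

MCC = (TP·TN − FP·FN) / √((TP+FP)(TP+FN)(TN+FP)(TN+FN))
Numerator = 11·3 − 3·7 = 12
Denominator = √(14·18·6·10) = √15120 = 122.9634
MCC = 12 / 122.9634 = 0.098

0.098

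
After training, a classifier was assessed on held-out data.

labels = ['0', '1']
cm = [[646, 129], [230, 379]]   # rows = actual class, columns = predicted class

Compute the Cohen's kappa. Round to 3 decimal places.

0.464

Observed agreement pₒ = trace/N = 1025/1384 = 0.7406
Expected agreement pₑ = Σ (rowᵢ·colᵢ)/N² = (775·876 + 609·508)/1384² = 0.5159
κ = (pₒ − pₑ)/(1 − pₑ) = (0.7406 − 0.5159)/(1 − 0.5159) = 0.464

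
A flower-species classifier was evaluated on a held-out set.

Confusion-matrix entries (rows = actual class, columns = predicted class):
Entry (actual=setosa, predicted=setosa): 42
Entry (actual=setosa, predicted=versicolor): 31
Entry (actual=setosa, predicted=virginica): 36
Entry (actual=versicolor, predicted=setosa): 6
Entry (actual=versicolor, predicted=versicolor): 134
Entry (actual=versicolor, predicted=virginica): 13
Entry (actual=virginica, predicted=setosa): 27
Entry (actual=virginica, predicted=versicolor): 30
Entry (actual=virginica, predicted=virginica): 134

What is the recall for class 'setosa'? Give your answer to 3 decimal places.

0.385

Treat 'setosa' as positive and all other classes as negative.
recall = TP/(TP+FN).
setosa: TP=42, FN=31+36=67 → 42/109 = 0.3853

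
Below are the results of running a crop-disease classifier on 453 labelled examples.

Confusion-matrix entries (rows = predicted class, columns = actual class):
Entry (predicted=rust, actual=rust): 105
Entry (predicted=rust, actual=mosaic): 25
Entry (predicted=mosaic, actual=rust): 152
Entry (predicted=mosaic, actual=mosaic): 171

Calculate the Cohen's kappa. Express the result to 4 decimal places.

Observed agreement pₒ = trace/N = 276/453 = 0.60927
Expected agreement pₑ = Σ (rowᵢ·colᵢ)/N² = (257·130 + 196·323)/453² = 0.47131
κ = (pₒ − pₑ)/(1 − pₑ) = (0.60927 − 0.47131)/(1 − 0.47131) = 0.2609

0.2609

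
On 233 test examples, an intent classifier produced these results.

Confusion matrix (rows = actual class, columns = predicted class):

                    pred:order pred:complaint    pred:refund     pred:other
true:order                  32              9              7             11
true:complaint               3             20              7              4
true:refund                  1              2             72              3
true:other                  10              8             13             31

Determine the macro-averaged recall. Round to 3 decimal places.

0.638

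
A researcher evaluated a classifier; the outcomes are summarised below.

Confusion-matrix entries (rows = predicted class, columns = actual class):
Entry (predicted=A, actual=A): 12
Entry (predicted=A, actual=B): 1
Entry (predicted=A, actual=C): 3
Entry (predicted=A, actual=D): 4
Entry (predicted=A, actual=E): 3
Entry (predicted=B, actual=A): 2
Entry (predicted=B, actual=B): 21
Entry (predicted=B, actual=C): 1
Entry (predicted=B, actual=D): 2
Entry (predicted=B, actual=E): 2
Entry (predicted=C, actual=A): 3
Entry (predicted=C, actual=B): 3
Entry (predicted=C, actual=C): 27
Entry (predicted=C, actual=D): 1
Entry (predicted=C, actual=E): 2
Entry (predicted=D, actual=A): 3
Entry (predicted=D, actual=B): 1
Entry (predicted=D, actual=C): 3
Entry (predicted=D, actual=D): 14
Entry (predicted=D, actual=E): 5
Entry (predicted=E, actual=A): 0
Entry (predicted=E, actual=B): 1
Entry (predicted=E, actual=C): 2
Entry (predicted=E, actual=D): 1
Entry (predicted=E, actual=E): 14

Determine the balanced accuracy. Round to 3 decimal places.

0.661

Balanced accuracy = mean of per-class recall.
  A: recall = 12/20 = 0.6000
  B: recall = 21/27 = 0.7778
  C: recall = 27/36 = 0.7500
  D: recall = 14/22 = 0.6364
  E: recall = 14/26 = 0.5385
Mean = (0.6000 + 0.7778 + 0.7500 + 0.6364 + 0.5385) / 5 = 0.661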